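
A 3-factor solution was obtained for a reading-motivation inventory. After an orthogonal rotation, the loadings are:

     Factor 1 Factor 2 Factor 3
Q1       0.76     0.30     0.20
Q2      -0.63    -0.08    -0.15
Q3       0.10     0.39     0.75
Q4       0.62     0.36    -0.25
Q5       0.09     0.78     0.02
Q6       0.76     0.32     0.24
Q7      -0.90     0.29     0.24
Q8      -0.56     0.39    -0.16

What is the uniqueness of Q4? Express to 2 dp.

0.42

h² = 0.62² + 0.36² + (-0.25)² = 0.3844 + 0.1296 + 0.0625 = 0.5765
Uniqueness u² = 1 − h² = 1 − 0.5765 = 0.4235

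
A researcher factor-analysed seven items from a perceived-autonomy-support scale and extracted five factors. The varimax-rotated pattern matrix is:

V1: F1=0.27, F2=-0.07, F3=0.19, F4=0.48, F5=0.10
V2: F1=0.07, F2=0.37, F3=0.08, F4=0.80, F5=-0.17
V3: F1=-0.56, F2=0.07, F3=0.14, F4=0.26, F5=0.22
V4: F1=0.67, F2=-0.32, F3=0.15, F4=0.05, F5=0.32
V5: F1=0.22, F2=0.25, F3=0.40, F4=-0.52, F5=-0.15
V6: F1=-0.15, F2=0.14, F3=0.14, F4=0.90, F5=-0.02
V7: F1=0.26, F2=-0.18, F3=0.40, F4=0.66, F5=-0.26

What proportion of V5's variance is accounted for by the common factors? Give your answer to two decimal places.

0.56

h² = 0.22² + 0.25² + 0.40² + (-0.52)² + (-0.15)² = 0.0484 + 0.0625 + 0.1600 + 0.2704 + 0.0225 = 0.5638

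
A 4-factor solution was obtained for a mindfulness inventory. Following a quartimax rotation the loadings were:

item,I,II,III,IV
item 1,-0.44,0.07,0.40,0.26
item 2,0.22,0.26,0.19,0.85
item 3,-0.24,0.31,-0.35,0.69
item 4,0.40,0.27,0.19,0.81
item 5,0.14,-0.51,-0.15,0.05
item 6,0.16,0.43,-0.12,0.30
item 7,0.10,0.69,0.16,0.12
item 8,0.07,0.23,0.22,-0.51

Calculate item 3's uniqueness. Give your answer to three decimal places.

h² = (-0.24)² + 0.31² + (-0.35)² + 0.69² = 0.0576 + 0.0961 + 0.1225 + 0.4761 = 0.7523
Uniqueness u² = 1 − h² = 1 − 0.7523 = 0.2477

0.248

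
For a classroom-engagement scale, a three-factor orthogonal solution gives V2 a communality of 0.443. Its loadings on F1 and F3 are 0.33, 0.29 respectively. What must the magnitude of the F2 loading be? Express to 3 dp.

0.500

Under orthogonal rotation h² = Σλ², so λ_F2² = h² − (0.1930) = 0.443 − 0.1930 = 0.2500.
|λ| = √0.2500 = 0.5000.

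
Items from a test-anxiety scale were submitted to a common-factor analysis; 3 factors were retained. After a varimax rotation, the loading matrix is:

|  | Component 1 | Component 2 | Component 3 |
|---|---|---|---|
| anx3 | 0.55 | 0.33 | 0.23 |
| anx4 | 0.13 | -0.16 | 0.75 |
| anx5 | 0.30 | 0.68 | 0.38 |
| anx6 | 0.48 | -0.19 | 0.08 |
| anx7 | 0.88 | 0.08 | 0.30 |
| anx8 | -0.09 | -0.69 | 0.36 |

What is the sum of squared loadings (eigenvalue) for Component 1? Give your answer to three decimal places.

SS loadings for Component 1 = 0.55² + 0.13² + 0.30² + 0.48² + 0.88² + (-0.09)² = 0.3025 + 0.0169 + 0.0900 + 0.2304 + 0.7744 + 0.0081 = 1.4223

1.422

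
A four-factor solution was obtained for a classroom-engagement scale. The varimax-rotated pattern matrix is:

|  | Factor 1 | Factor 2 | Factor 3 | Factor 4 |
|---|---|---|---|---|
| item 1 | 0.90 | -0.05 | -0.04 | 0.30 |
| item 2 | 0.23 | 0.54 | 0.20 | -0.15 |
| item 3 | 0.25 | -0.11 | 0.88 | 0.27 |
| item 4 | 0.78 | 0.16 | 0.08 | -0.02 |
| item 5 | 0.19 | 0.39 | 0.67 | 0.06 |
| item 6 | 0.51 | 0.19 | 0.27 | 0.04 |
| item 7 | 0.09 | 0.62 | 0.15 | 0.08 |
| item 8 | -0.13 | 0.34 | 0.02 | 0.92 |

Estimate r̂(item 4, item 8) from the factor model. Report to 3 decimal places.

-0.064

r̂ = Σ λ_i·λ_j across factors = (0.78)(-0.13) + (0.16)(0.34) + (0.08)(0.02) + (-0.02)(0.92)
  = -0.1014 +0.0544 +0.0016 -0.0184 = -0.0638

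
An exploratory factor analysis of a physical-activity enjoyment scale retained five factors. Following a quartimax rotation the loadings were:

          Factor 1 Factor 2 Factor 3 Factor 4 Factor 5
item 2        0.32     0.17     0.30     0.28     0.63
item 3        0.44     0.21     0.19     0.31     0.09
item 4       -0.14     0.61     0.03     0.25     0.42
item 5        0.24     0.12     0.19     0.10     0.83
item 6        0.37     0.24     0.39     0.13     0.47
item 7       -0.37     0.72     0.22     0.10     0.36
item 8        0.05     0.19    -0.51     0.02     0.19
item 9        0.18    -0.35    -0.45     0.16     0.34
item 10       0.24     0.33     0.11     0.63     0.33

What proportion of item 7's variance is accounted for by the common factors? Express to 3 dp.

h² = (-0.37)² + 0.72² + 0.22² + 0.10² + 0.36² = 0.1369 + 0.5184 + 0.0484 + 0.0100 + 0.1296 = 0.8433

0.843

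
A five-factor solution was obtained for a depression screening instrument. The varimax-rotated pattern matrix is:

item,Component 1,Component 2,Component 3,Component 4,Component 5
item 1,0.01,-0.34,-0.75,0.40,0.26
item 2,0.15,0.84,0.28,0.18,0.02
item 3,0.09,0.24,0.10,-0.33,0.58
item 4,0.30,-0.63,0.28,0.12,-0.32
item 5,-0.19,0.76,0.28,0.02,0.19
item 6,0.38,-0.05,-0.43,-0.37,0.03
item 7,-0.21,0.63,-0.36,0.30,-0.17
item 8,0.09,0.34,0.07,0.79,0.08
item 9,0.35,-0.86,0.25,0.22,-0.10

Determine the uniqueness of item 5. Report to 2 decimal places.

0.27

h² = (-0.19)² + 0.76² + 0.28² + 0.02² + 0.19² = 0.0361 + 0.5776 + 0.0784 + 0.0004 + 0.0361 = 0.7286
Uniqueness u² = 1 − h² = 1 − 0.7286 = 0.2714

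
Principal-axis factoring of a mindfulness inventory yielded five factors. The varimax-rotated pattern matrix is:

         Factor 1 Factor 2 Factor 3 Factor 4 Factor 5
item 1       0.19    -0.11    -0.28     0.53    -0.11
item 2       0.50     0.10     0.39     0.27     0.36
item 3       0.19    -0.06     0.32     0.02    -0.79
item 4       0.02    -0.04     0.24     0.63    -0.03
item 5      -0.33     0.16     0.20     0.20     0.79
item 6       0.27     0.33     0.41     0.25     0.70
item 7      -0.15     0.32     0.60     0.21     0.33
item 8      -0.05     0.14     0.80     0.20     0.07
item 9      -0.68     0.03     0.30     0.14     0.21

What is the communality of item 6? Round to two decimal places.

h² = 0.27² + 0.33² + 0.41² + 0.25² + 0.70² = 0.0729 + 0.1089 + 0.1681 + 0.0625 + 0.4900 = 0.9024

0.90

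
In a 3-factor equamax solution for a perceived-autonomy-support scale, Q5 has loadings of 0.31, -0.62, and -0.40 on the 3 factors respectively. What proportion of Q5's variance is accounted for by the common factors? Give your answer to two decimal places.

0.64

h² = 0.31² + (-0.62)² + (-0.40)² = 0.0961 + 0.3844 + 0.1600 = 0.6405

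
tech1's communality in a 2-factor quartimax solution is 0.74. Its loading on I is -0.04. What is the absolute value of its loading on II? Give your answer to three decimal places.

0.859

Under orthogonal rotation h² = Σλ², so λ_II² = h² − (0.0016) = 0.74 − 0.0016 = 0.7384.
|λ| = √0.7384 = 0.8593.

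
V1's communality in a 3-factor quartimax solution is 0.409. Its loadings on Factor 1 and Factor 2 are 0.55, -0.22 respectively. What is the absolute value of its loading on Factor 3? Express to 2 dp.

Under orthogonal rotation h² = Σλ², so λ_Factor 3² = h² − (0.3509) = 0.409 − 0.3509 = 0.0581.
|λ| = √0.0581 = 0.2410.

0.24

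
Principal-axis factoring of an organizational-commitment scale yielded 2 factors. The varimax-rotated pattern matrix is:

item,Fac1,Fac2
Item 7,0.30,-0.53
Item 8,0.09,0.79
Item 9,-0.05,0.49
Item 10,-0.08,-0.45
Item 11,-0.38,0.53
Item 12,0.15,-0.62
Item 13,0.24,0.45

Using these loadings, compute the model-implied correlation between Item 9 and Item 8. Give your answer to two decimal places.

r̂ = Σ λ_i·λ_j across factors = (-0.05)(0.09) + (0.49)(0.79)
  = -0.0045 +0.3871 = 0.3826

0.38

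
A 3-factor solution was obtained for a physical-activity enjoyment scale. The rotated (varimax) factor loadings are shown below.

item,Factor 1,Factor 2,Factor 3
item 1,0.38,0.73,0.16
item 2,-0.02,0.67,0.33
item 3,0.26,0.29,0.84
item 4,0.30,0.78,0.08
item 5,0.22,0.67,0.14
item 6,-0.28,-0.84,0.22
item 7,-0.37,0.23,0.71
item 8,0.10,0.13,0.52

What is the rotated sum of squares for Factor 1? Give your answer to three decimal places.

0.576

SS loadings for Factor 1 = 0.38² + (-0.02)² + 0.26² + 0.30² + 0.22² + (-0.28)² + (-0.37)² + 0.10² = 0.1444 + 0.0004 + 0.0676 + 0.0900 + 0.0484 + 0.0784 + 0.1369 + 0.0100 = 0.5761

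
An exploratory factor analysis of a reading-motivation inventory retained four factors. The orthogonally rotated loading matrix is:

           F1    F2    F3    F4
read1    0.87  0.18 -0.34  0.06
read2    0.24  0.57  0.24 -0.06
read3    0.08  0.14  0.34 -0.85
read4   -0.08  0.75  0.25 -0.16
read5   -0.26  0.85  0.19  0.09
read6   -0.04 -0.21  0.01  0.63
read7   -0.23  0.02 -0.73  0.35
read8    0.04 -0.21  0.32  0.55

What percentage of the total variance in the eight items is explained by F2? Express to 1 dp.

21.9%

SS loadings for F2 = 0.18² + 0.57² + 0.14² + 0.75² + 0.85² + (-0.21)² + 0.02² + (-0.21)² = 1.7505
With 8 standardized items, total variance = 8. Proportion = 1.7505/8 = 0.2188 → 21.88%.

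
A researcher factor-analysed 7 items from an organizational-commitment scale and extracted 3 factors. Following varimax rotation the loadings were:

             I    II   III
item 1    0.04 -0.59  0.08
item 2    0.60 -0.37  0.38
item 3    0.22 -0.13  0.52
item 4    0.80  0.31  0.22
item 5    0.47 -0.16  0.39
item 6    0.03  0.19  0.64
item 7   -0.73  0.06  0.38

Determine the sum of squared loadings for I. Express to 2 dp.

SS loadings for I = 0.04² + 0.60² + 0.22² + 0.80² + 0.47² + 0.03² + (-0.73)² = 0.0016 + 0.3600 + 0.0484 + 0.6400 + 0.2209 + 0.0009 + 0.5329 = 1.8047

1.80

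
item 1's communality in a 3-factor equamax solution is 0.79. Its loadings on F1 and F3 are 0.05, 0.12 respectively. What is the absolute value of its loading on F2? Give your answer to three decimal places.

Under orthogonal rotation h² = Σλ², so λ_F2² = h² − (0.0169) = 0.79 − 0.0169 = 0.7731.
|λ| = √0.7731 = 0.8793.

0.879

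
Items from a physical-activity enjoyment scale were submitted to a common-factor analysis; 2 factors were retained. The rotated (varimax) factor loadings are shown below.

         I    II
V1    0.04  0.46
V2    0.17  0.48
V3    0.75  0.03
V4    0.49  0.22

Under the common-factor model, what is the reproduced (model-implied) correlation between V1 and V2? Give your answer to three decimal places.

r̂ = Σ λ_i·λ_j across factors = (0.04)(0.17) + (0.46)(0.48)
  = +0.0068 +0.2208 = 0.2276

0.228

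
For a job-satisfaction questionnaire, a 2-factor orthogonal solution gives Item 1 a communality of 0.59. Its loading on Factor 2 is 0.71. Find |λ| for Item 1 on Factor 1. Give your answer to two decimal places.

Under orthogonal rotation h² = Σλ², so λ_Factor 1² = h² − (0.5041) = 0.59 − 0.5041 = 0.0859.
|λ| = √0.0859 = 0.2931.

0.29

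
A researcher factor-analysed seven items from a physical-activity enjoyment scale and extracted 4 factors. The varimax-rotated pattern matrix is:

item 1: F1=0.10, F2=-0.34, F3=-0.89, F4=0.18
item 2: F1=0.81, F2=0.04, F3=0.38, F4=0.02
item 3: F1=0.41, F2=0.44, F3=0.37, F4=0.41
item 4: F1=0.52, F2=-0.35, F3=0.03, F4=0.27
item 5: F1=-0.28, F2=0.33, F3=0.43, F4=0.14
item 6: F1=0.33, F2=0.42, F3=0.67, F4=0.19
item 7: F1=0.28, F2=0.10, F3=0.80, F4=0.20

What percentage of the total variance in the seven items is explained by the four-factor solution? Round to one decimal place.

68.8%

SS loadings by factor: 1.3703, 0.7286, 2.3481, 0.3695; total = 4.8165.
Total variance with 7 standardized items is 7, so the solution explains 4.8165/7 = 0.6881 = 68.81%.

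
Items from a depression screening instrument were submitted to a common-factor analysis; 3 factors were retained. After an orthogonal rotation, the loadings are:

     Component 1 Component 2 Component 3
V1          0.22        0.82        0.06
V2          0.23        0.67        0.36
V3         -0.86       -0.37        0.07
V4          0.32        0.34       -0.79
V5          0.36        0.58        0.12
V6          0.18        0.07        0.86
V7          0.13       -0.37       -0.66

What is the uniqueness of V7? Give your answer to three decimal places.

0.411

h² = 0.13² + (-0.37)² + (-0.66)² = 0.0169 + 0.1369 + 0.4356 = 0.5894
Uniqueness u² = 1 − h² = 1 − 0.5894 = 0.4106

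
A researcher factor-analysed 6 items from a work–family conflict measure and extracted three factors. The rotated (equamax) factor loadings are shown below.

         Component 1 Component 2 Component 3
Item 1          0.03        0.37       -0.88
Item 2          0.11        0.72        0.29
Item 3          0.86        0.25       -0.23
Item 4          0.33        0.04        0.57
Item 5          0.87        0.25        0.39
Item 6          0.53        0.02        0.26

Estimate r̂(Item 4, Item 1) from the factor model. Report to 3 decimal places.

r̂ = Σ λ_i·λ_j across factors = (0.33)(0.03) + (0.04)(0.37) + (0.57)(-0.88)
  = +0.0099 +0.0148 -0.5016 = -0.4769

-0.477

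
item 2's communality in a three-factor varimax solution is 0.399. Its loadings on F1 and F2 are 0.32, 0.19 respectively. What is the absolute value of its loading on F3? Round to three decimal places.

Under orthogonal rotation h² = Σλ², so λ_F3² = h² − (0.1385) = 0.399 − 0.1385 = 0.2605.
|λ| = √0.2605 = 0.5104.

0.510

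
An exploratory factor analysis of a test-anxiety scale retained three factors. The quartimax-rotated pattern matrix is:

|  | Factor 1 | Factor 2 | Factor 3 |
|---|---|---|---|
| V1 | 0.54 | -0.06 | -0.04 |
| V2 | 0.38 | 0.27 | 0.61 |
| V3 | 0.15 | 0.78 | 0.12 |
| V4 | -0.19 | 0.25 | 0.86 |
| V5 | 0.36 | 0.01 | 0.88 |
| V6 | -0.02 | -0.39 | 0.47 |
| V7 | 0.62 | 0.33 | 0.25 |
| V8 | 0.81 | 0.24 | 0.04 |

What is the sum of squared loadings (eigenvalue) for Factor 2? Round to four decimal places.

SS loadings for Factor 2 = (-0.06)² + 0.27² + 0.78² + 0.25² + 0.01² + (-0.39)² + 0.33² + 0.24² = 0.0036 + 0.0729 + 0.6084 + 0.0625 + 0.0001 + 0.1521 + 0.1089 + 0.0576 = 1.0661

1.0661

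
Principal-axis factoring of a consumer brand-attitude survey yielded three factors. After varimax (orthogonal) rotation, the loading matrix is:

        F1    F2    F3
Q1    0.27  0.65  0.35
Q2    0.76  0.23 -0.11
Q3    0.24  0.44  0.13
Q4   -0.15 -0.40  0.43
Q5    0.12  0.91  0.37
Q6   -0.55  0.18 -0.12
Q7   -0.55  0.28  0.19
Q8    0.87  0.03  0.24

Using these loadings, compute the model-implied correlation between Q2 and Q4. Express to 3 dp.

-0.253

r̂ = Σ λ_i·λ_j across factors = (0.76)(-0.15) + (0.23)(-0.40) + (-0.11)(0.43)
  = -0.1140 -0.0920 -0.0473 = -0.2533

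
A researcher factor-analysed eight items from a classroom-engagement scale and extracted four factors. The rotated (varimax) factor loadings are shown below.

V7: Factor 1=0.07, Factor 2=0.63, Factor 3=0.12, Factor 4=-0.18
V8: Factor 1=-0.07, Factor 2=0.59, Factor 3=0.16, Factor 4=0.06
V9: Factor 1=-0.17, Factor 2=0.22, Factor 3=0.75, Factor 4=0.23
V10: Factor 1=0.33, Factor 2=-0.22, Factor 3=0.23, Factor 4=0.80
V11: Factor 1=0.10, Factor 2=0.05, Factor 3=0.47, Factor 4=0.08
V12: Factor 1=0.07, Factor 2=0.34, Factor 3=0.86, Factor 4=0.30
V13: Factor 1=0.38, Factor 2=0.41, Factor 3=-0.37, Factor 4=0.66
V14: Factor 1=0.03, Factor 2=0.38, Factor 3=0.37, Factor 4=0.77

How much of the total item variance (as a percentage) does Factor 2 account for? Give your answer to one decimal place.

15.9%

SS loadings for Factor 2 = 0.63² + 0.59² + 0.22² + (-0.22)² + 0.05² + 0.34² + 0.41² + 0.38² = 1.2724
With 8 standardized items, total variance = 8. Proportion = 1.2724/8 = 0.1590 → 15.90%.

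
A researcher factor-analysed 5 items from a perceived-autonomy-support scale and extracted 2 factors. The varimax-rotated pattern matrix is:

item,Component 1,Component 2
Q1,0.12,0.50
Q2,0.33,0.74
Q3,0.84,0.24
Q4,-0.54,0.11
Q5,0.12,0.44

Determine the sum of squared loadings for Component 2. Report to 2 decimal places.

1.06

SS loadings for Component 2 = 0.50² + 0.74² + 0.24² + 0.11² + 0.44² = 0.2500 + 0.5476 + 0.0576 + 0.0121 + 0.1936 = 1.0609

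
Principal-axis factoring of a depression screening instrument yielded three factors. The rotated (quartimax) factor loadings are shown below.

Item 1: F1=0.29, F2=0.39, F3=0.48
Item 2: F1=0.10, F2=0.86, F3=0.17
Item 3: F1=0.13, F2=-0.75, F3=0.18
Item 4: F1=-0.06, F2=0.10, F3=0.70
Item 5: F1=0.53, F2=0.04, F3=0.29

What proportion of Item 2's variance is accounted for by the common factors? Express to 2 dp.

h² = 0.10² + 0.86² + 0.17² = 0.0100 + 0.7396 + 0.0289 = 0.7785

0.78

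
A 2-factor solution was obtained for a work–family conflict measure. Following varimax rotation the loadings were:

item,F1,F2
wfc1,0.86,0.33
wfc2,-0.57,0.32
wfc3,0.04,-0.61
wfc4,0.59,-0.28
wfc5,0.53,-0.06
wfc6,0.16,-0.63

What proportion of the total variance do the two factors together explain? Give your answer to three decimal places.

SS loadings by factor: 1.7207, 1.0623; total = 2.7830.
Total variance with 6 standardized items is 6, so the solution explains 2.7830/6 = 0.4638.

0.464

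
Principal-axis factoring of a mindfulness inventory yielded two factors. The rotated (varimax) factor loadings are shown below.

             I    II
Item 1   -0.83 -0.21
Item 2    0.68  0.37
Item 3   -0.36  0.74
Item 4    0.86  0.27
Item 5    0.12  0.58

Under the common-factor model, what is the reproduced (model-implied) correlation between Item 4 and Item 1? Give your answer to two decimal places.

r̂ = Σ λ_i·λ_j across factors = (0.86)(-0.83) + (0.27)(-0.21)
  = -0.7138 -0.0567 = -0.7705

-0.77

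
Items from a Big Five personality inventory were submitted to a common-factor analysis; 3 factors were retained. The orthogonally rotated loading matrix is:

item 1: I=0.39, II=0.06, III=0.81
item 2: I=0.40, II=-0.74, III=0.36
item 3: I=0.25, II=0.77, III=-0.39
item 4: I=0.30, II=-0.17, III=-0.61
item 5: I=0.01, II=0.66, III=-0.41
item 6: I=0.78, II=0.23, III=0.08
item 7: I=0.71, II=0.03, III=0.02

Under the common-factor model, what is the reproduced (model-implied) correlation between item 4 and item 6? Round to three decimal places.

0.146

r̂ = Σ λ_i·λ_j across factors = (0.30)(0.78) + (-0.17)(0.23) + (-0.61)(0.08)
  = +0.2340 -0.0391 -0.0488 = 0.1461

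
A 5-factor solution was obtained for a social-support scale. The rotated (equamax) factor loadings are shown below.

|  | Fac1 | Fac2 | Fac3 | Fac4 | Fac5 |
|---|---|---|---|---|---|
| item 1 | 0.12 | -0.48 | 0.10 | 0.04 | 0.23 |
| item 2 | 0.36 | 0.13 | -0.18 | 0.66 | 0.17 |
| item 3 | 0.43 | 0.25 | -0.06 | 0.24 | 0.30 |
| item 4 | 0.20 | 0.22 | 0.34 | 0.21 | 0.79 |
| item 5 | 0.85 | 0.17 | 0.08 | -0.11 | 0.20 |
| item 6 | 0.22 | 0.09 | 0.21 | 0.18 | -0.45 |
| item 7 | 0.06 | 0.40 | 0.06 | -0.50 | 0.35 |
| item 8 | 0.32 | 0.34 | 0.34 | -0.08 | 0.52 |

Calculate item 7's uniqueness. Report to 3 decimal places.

0.460

h² = 0.06² + 0.40² + 0.06² + (-0.50)² + 0.35² = 0.0036 + 0.1600 + 0.0036 + 0.2500 + 0.1225 = 0.5397
Uniqueness u² = 1 − h² = 1 − 0.5397 = 0.4603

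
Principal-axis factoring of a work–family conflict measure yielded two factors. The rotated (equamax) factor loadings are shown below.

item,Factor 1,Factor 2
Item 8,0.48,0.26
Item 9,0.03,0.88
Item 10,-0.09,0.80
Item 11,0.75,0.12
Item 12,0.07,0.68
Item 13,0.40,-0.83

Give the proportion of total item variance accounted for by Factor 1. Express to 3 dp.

0.161

SS loadings for Factor 1 = 0.48² + 0.03² + (-0.09)² + 0.75² + 0.07² + 0.40² = 0.9668
Proportion of variance = 0.9668 / 6 = 0.1611.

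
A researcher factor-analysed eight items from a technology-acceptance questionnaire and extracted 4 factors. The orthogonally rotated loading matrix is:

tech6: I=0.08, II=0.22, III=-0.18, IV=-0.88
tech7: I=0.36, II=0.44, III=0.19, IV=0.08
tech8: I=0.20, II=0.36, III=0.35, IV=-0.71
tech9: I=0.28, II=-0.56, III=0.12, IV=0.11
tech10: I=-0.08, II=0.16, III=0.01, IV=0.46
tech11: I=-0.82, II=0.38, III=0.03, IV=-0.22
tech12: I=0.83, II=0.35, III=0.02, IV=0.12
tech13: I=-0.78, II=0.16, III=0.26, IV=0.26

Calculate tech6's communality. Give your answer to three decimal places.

0.862

h² = 0.08² + 0.22² + (-0.18)² + (-0.88)² = 0.0064 + 0.0484 + 0.0324 + 0.7744 = 0.8616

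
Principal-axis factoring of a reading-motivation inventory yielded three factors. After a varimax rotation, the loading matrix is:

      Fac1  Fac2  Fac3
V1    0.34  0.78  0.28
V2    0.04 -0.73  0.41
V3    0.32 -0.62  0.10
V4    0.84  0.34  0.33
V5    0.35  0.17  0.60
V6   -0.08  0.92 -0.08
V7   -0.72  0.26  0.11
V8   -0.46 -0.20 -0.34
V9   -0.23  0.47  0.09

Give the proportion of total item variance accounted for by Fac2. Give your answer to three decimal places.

SS loadings for Fac2 = 0.78² + (-0.73)² + (-0.62)² + 0.34² + 0.17² + 0.92² + 0.26² + (-0.20)² + 0.47² = 2.8451
Proportion of variance = 2.8451 / 9 = 0.3161.

0.316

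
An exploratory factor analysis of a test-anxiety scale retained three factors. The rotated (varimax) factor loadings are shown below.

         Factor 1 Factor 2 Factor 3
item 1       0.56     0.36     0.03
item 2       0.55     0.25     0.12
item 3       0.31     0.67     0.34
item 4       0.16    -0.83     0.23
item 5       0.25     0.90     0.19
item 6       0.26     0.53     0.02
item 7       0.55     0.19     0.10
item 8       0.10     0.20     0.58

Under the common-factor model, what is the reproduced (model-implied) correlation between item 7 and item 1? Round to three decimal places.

0.379

r̂ = Σ λ_i·λ_j across factors = (0.55)(0.56) + (0.19)(0.36) + (0.10)(0.03)
  = +0.3080 +0.0684 +0.0030 = 0.3794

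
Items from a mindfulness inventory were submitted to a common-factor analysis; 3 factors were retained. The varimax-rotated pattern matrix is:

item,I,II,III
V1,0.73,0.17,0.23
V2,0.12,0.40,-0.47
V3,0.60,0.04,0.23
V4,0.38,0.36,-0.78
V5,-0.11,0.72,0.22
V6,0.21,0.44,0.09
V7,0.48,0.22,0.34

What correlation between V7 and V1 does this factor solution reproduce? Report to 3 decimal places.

r̂ = Σ λ_i·λ_j across factors = (0.48)(0.73) + (0.22)(0.17) + (0.34)(0.23)
  = +0.3504 +0.0374 +0.0782 = 0.4660

0.466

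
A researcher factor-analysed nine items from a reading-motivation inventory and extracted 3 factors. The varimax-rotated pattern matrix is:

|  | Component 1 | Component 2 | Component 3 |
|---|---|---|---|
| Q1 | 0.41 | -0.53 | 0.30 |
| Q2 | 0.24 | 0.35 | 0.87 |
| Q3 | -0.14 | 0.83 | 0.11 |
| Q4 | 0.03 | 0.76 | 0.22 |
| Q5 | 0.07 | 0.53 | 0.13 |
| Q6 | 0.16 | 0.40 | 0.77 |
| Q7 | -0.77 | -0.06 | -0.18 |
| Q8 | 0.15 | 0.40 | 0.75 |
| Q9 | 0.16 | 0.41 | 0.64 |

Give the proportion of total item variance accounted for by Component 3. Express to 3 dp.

SS loadings for Component 3 = 0.30² + 0.87² + 0.11² + 0.22² + 0.13² + 0.77² + (-0.18)² + 0.75² + 0.64² = 2.5217
Proportion of variance = 2.5217 / 9 = 0.2802.

0.280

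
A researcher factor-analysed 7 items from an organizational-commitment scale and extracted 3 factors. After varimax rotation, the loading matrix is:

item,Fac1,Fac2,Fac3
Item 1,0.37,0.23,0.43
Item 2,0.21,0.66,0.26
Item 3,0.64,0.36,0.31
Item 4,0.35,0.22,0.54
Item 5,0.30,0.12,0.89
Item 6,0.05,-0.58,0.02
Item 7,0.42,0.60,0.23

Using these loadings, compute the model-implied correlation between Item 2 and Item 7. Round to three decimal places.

0.544

r̂ = Σ λ_i·λ_j across factors = (0.21)(0.42) + (0.66)(0.60) + (0.26)(0.23)
  = +0.0882 +0.3960 +0.0598 = 0.5440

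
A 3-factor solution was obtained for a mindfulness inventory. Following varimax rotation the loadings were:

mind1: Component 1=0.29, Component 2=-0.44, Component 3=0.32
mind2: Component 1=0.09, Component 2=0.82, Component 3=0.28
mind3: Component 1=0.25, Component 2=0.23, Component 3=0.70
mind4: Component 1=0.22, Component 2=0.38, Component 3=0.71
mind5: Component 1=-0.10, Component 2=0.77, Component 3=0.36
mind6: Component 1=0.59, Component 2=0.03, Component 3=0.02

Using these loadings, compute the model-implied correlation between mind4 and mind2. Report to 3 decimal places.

r̂ = Σ λ_i·λ_j across factors = (0.22)(0.09) + (0.38)(0.82) + (0.71)(0.28)
  = +0.0198 +0.3116 +0.1988 = 0.5302

0.530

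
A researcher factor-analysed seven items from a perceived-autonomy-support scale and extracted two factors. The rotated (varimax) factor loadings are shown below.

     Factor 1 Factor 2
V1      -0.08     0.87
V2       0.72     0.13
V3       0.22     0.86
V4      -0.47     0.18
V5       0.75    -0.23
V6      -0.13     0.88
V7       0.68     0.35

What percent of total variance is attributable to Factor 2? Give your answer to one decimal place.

SS loadings for Factor 2 = 0.87² + 0.13² + 0.86² + 0.18² + (-0.23)² + 0.88² + 0.35² = 2.4956
With 7 standardized items, total variance = 7. Proportion = 2.4956/7 = 0.3565 → 35.65%.

35.7%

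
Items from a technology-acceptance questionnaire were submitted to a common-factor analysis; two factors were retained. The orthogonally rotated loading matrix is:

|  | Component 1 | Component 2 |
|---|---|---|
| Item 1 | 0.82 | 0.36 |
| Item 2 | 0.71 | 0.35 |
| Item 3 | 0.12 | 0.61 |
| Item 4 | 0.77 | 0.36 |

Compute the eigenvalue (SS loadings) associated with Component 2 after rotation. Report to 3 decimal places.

SS loadings for Component 2 = 0.36² + 0.35² + 0.61² + 0.36² = 0.1296 + 0.1225 + 0.3721 + 0.1296 = 0.7538

0.754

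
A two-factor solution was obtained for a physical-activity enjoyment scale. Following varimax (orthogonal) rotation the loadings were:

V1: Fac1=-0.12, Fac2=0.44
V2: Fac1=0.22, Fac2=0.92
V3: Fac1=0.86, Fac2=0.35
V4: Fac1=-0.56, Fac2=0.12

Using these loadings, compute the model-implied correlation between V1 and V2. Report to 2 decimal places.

r̂ = Σ λ_i·λ_j across factors = (-0.12)(0.22) + (0.44)(0.92)
  = -0.0264 +0.4048 = 0.3784

0.38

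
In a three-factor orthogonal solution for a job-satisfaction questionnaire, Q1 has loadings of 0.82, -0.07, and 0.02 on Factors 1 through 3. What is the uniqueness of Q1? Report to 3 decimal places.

h² = 0.82² + (-0.07)² + 0.02² = 0.6724 + 0.0049 + 0.0004 = 0.6777
Uniqueness u² = 1 − h² = 1 − 0.6777 = 0.3223

0.322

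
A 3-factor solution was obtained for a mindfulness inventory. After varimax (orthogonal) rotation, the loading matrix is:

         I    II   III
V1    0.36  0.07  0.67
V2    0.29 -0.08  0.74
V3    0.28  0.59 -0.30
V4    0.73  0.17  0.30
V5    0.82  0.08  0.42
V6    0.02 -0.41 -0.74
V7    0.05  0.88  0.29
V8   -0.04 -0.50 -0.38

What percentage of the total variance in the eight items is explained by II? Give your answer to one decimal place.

SS loadings for II = 0.07² + (-0.08)² + 0.59² + 0.17² + 0.08² + (-0.41)² + 0.88² + (-0.50)² = 1.5872
With 8 standardized items, total variance = 8. Proportion = 1.5872/8 = 0.1984 → 19.84%.

19.8%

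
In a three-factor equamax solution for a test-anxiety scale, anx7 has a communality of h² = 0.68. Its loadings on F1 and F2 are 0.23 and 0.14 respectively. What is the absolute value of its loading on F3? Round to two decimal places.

0.78

Under orthogonal rotation h² = Σλ², so λ_F3² = h² − (0.0725) = 0.68 − 0.0725 = 0.6075.
|λ| = √0.6075 = 0.7794.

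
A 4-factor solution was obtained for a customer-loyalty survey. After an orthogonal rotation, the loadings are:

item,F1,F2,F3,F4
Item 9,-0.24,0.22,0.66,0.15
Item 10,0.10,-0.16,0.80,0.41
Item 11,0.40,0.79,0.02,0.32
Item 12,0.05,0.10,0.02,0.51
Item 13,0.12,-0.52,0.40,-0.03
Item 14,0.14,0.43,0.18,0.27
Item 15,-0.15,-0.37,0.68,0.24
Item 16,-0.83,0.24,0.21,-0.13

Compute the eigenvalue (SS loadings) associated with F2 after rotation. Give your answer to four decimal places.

1.3579

SS loadings for F2 = 0.22² + (-0.16)² + 0.79² + 0.10² + (-0.52)² + 0.43² + (-0.37)² + 0.24² = 0.0484 + 0.0256 + 0.6241 + 0.0100 + 0.2704 + 0.1849 + 0.1369 + 0.0576 = 1.3579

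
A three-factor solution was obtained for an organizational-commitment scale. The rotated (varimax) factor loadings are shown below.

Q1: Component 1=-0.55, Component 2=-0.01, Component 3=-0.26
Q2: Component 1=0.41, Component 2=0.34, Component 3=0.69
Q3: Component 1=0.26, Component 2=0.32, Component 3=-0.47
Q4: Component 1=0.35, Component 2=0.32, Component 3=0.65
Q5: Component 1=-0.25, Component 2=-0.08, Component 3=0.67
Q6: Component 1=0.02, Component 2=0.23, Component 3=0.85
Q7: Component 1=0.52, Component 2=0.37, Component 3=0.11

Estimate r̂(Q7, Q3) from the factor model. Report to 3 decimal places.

0.202

r̂ = Σ λ_i·λ_j across factors = (0.52)(0.26) + (0.37)(0.32) + (0.11)(-0.47)
  = +0.1352 +0.1184 -0.0517 = 0.2019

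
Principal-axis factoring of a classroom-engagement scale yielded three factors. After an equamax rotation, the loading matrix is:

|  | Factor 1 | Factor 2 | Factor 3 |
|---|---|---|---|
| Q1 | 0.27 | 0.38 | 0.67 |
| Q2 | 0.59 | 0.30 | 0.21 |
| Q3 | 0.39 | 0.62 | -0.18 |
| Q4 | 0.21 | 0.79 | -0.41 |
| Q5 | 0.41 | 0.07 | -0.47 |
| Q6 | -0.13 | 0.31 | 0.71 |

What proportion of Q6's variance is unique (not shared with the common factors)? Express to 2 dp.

h² = (-0.13)² + 0.31² + 0.71² = 0.0169 + 0.0961 + 0.5041 = 0.6171
Uniqueness u² = 1 − h² = 1 − 0.6171 = 0.3829

0.38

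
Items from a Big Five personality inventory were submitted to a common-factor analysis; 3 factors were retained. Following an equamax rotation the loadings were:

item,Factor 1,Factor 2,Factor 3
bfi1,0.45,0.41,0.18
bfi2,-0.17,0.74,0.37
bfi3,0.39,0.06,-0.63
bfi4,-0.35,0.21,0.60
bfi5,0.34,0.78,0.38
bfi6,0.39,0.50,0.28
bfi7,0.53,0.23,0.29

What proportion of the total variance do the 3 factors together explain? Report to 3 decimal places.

0.566

SS loadings by factor: 1.0546, 1.6747, 1.2331; total = 3.9624.
Total variance with 7 standardized items is 7, so the solution explains 3.9624/7 = 0.5661.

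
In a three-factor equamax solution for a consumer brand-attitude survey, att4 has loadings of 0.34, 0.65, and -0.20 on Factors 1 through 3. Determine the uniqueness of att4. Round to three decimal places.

0.422

h² = 0.34² + 0.65² + (-0.20)² = 0.1156 + 0.4225 + 0.0400 = 0.5781
Uniqueness u² = 1 − h² = 1 − 0.5781 = 0.4219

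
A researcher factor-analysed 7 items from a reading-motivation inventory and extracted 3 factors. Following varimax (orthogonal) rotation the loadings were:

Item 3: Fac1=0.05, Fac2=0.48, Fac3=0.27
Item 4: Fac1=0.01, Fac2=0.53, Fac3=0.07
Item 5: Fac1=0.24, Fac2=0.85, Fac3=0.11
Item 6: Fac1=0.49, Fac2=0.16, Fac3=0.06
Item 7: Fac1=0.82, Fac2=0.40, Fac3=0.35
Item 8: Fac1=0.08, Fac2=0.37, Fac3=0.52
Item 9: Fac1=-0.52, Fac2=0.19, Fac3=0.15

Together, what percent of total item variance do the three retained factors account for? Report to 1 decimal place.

Communalities: 0.3058, 0.2859, 0.7922, 0.2693, 0.9549, 0.4137, 0.3290; Σh² = 3.3508.
Total variance with 7 standardized items is 7, so the solution explains 3.3508/7 = 0.4787 = 47.87%.

47.9%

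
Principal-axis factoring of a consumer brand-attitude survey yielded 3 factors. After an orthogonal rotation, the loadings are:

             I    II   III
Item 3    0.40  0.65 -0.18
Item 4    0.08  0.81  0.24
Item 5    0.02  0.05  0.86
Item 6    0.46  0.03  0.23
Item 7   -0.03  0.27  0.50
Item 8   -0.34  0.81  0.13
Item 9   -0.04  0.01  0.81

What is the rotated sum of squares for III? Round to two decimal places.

1.81

SS loadings for III = (-0.18)² + 0.24² + 0.86² + 0.23² + 0.50² + 0.13² + 0.81² = 0.0324 + 0.0576 + 0.7396 + 0.0529 + 0.2500 + 0.0169 + 0.6561 = 1.8055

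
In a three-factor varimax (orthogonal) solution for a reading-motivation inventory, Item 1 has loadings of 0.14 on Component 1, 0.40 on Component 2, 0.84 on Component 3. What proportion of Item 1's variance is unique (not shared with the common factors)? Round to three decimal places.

h² = 0.14² + 0.40² + 0.84² = 0.0196 + 0.1600 + 0.7056 = 0.8852
Uniqueness u² = 1 − h² = 1 − 0.8852 = 0.1148

0.115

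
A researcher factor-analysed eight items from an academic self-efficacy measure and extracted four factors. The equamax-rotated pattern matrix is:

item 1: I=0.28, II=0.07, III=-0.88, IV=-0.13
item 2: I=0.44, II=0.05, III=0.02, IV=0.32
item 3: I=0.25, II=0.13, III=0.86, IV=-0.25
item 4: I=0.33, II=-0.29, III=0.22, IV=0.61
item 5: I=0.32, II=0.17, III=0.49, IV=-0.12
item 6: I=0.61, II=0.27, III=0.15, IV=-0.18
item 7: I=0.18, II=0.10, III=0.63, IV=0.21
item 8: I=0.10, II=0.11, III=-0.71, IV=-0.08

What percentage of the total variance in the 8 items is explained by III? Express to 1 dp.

34.1%

SS loadings for III = (-0.88)² + 0.02² + 0.86² + 0.22² + 0.49² + 0.15² + 0.63² + (-0.71)² = 2.7264
With 8 standardized items, total variance = 8. Proportion = 2.7264/8 = 0.3408 → 34.08%.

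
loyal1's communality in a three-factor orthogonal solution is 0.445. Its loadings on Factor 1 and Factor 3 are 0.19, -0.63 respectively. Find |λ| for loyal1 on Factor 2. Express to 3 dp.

Under orthogonal rotation h² = Σλ², so λ_Factor 2² = h² − (0.4330) = 0.445 − 0.4330 = 0.0120.
|λ| = √0.0120 = 0.1095.

0.110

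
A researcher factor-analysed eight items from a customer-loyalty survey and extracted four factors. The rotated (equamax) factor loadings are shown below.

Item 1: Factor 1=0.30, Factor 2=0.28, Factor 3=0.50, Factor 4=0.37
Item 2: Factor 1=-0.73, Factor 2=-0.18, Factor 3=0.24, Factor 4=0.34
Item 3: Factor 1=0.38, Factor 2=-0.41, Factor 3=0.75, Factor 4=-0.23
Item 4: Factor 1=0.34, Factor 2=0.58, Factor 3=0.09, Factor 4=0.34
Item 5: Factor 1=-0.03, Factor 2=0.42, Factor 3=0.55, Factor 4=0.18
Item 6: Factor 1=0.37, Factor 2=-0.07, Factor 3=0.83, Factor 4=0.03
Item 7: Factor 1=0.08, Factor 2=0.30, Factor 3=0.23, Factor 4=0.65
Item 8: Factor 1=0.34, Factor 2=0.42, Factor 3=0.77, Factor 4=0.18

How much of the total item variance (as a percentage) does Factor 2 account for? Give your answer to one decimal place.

SS loadings for Factor 2 = 0.28² + (-0.18)² + (-0.41)² + 0.58² + 0.42² + (-0.07)² + 0.30² + 0.42² = 1.0630
With 8 standardized items, total variance = 8. Proportion = 1.0630/8 = 0.1329 → 13.29%.

13.3%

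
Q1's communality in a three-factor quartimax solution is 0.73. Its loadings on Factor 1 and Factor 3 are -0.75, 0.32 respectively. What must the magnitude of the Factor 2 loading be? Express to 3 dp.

0.255

Under orthogonal rotation h² = Σλ², so λ_Factor 2² = h² − (0.6649) = 0.73 − 0.6649 = 0.0651.
|λ| = √0.0651 = 0.2551.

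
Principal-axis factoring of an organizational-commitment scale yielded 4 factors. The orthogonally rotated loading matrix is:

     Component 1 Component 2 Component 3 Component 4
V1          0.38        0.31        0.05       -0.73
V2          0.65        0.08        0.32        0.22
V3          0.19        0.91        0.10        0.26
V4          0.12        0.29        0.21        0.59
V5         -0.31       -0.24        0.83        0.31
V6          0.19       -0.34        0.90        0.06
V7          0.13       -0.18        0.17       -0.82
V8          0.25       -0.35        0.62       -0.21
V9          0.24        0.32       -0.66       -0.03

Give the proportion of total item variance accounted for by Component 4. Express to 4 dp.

0.2016

SS loadings for Component 4 = (-0.73)² + 0.22² + 0.26² + 0.59² + 0.31² + 0.06² + (-0.82)² + (-0.21)² + (-0.03)² = 1.8141
Proportion of variance = 1.8141 / 9 = 0.2016.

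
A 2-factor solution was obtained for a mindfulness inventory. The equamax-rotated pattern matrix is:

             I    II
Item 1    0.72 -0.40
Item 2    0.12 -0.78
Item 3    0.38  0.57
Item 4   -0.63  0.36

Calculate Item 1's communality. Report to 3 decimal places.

h² = 0.72² + (-0.40)² = 0.5184 + 0.1600 = 0.6784

0.678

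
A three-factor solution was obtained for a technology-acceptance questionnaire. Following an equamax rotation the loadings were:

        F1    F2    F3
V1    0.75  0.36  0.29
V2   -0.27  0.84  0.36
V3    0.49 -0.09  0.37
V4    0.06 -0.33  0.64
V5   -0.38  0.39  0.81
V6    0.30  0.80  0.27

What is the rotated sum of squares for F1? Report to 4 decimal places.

1.1135

SS loadings for F1 = 0.75² + (-0.27)² + 0.49² + 0.06² + (-0.38)² + 0.30² = 0.5625 + 0.0729 + 0.2401 + 0.0036 + 0.1444 + 0.0900 = 1.1135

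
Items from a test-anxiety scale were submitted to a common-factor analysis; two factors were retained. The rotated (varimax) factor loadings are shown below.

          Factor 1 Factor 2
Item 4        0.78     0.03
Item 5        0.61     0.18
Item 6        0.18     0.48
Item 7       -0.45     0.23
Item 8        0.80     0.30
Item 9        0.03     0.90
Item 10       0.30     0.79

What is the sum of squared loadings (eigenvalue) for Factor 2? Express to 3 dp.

SS loadings for Factor 2 = 0.03² + 0.18² + 0.48² + 0.23² + 0.30² + 0.90² + 0.79² = 0.0009 + 0.0324 + 0.2304 + 0.0529 + 0.0900 + 0.8100 + 0.6241 = 1.8407

1.841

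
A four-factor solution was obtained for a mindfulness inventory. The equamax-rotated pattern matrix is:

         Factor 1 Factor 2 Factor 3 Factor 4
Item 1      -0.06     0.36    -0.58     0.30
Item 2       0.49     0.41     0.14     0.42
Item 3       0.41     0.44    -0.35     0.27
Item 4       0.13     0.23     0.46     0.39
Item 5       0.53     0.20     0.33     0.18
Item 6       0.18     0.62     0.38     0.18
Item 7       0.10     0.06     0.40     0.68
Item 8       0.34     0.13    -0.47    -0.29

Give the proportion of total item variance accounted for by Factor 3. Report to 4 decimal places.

0.1655

SS loadings for Factor 3 = (-0.58)² + 0.14² + (-0.35)² + 0.46² + 0.33² + 0.38² + 0.40² + (-0.47)² = 1.3243
Proportion of variance = 1.3243 / 8 = 0.1655.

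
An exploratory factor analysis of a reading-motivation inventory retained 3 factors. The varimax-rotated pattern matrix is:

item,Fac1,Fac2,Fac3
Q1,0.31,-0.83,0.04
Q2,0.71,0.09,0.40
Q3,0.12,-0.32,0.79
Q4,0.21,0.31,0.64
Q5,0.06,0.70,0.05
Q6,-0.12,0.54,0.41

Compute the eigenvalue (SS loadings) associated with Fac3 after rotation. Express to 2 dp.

SS loadings for Fac3 = 0.04² + 0.40² + 0.79² + 0.64² + 0.05² + 0.41² = 0.0016 + 0.1600 + 0.6241 + 0.4096 + 0.0025 + 0.1681 = 1.3659

1.37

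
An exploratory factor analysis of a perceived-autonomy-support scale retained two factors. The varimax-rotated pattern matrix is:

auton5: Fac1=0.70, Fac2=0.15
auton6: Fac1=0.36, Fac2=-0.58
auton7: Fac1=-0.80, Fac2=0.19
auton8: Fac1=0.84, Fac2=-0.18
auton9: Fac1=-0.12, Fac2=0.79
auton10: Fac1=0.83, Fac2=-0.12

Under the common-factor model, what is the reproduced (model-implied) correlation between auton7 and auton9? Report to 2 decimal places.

r̂ = Σ λ_i·λ_j across factors = (-0.80)(-0.12) + (0.19)(0.79)
  = +0.0960 +0.1501 = 0.2461

0.25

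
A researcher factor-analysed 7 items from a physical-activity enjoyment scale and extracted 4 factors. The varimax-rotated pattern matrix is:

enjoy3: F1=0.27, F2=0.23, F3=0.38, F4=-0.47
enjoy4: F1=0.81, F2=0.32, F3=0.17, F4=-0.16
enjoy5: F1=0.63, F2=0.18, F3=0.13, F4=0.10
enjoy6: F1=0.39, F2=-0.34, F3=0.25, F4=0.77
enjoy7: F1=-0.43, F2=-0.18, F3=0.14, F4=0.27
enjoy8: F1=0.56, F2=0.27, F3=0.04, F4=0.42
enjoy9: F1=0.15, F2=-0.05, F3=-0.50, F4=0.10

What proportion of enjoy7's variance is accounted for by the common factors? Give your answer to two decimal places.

0.31

h² = (-0.43)² + (-0.18)² + 0.14² + 0.27² = 0.1849 + 0.0324 + 0.0196 + 0.0729 = 0.3098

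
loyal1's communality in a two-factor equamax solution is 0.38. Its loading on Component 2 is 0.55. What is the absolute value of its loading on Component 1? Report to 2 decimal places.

0.28

Under orthogonal rotation h² = Σλ², so λ_Component 1² = h² − (0.3025) = 0.38 − 0.3025 = 0.0775.
|λ| = √0.0775 = 0.2784.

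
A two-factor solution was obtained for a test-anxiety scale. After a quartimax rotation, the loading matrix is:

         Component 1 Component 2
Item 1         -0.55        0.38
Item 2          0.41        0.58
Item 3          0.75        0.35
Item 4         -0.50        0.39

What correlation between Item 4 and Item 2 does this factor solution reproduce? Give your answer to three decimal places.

r̂ = Σ λ_i·λ_j across factors = (-0.50)(0.41) + (0.39)(0.58)
  = -0.2050 +0.2262 = 0.0212

0.021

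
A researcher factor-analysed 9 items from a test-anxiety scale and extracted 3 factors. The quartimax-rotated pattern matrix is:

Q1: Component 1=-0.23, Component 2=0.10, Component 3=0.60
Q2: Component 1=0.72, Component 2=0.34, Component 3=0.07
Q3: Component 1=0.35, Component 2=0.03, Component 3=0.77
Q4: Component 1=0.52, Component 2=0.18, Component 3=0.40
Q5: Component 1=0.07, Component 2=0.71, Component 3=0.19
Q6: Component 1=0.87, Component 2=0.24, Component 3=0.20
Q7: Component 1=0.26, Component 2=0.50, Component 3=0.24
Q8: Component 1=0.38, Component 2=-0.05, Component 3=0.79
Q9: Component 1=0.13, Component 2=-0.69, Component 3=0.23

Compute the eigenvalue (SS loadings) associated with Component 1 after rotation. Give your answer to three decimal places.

SS loadings for Component 1 = (-0.23)² + 0.72² + 0.35² + 0.52² + 0.07² + 0.87² + 0.26² + 0.38² + 0.13² = 0.0529 + 0.5184 + 0.1225 + 0.2704 + 0.0049 + 0.7569 + 0.0676 + 0.1444 + 0.0169 = 1.9549

1.955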